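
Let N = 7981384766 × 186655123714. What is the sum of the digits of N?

110

7981384766 × 186655123714 = 1489766360906764940924
Sum of its 22 digits: 110.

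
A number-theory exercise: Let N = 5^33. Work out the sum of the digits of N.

5^33 = 116415321826934814453125
Sum of its 24 digits: 89.

89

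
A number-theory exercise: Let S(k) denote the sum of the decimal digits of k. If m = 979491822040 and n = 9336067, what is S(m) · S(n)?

1870

S(979491822040) = 9+7+9+4+9+1+8+2+2+0+4+0 = 55.
S(9336067) = 9+3+3+6+0+6+7 = 34.
55 · 34 = 1870.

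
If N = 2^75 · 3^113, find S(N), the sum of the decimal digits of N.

333

2^75 · 3^113 = 31042126052811847544336125755495912391312139389287615706418905456009977790464
Sum of its 77 digits: 333.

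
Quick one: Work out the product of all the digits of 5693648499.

50388480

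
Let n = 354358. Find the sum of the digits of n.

28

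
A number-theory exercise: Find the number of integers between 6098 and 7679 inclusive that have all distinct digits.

The integers in [6098, 7679] that have all distinct digits: 6098, 6102, 6103, 6104, 6105, 6107, …, 7658, 7659.
827 qualify.

827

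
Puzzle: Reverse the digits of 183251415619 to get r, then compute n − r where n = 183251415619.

Reverse of 183251415619 is 916514152381.
183251415619 − 916514152381 = -733262736762

-733262736762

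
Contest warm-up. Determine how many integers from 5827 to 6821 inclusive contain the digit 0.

271

The integers in [5827, 6821] that contain the digit 0: 5830, 5840, 5850, 5860, 5870, 5880, …, 6810, 6820.
271 qualify.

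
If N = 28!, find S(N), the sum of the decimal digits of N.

28! = 304888344611713860501504000000
Sum of its 30 digits: 90.

90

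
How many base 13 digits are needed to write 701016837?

701016837 in base 13 is B2307181, which has 8 digits.

8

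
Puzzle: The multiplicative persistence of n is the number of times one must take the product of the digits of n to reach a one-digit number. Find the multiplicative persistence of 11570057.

1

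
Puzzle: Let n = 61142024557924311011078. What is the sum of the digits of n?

74

6+1+1+4+2+0+2+4+5+5+7+9+2+4+3+1+1+0+1+1+0+7+8 = 74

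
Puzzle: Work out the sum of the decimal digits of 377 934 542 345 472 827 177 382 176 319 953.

158

3+7+7+9+3+4+5+4+2+3+4+5+4+7+2+8+2+7+1+7+7+3+8+2+1+7+6+3+1+9+9+5+3 = 158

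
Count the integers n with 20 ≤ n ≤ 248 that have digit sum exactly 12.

The integers in [20, 248] that have digit sum exactly 12: 39, 48, 57, 66, 75, 84, …, 237, 246.
19 qualify.

19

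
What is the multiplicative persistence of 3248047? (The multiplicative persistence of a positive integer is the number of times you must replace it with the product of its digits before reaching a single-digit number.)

3248047 → 0 (1 step)

1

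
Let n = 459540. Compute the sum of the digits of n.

27

4+5+9+5+4+0 = 27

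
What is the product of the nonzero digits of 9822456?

9×8×2×2×4×5×6 = 34560

34560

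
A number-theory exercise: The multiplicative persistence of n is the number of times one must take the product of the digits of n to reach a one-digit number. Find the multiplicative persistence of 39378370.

1

39378370 → 0 (1 step)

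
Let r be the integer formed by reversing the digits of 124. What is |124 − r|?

Reverse of 124 is 421.
|124 − 421| = 297

297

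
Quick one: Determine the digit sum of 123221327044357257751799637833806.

142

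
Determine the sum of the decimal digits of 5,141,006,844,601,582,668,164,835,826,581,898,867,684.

5+1+4+1+0+0+6+8+4+4+6+0+1+5+8+2+6+6+8+1+6+4+8+3+5+8+2+6+5+8+1+8+9+8+8+6+7+6+8+4 = 196

196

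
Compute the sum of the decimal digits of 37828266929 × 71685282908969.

82

37828266929 × 71685282908969 = 2711730016761360940186201
Sum of its 25 digits: 82.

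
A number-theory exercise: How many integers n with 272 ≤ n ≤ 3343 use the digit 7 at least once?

827

The integers in [272, 3343] that use the digit 7 at least once: 272, 273, 274, 275, 276, 277, …, 3327, 3337.
827 qualify.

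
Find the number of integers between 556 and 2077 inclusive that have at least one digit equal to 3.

The integers in [556, 2077] that have at least one digit equal to 3: 563, 573, 583, 593, 603, 613, …, 2063, 2073.
368 qualify.

368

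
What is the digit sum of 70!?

70! = 11978571669969891796072783721689098736458938142546425857555362864628009582789845319680000000000000000
Sum of its 101 digits: 459.

459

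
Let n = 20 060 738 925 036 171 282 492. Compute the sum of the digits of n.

2+0+0+6+0+7+3+8+9+2+5+0+3+6+1+7+1+2+8+2+4+9+2 = 87

87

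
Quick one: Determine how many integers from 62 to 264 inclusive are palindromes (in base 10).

The integers in [62, 264] that are palindromes (in base 10): 66, 77, 88, 99, 101, 111, …, 252, 262.
21 qualify.

21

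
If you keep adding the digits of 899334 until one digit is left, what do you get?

9

8+9+9+3+3+4 = 36
3+6 = 9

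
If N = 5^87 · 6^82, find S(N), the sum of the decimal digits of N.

171

5^87 · 6^82 = 41571233272784790932648402870545302450281250000000000000000000000000000000000000000000000000000000000000000000000000000000000
Sum of its 125 digits: 171.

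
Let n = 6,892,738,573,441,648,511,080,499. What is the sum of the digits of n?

6+8+9+2+7+3+8+5+7+3+4+4+1+6+4+8+5+1+1+0+8+0+4+9+9 = 122

122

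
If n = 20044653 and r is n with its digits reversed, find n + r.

55688655

Reverse of 20044653 is 35644002.
20044653 + 35644002 = 55688655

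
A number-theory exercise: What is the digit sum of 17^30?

172

17^30 = 8193465725814765556554001028792218849
Sum of its 37 digits: 172.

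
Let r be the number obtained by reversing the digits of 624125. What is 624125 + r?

1145551

Reverse of 624125 is 521426.
624125 + 521426 = 1145551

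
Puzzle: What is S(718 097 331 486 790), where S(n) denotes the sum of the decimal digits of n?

73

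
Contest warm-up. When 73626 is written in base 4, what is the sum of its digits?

73626 in base 4 is 101332122.
Digit sum: 1+0+1+3+3+2+1+2+2 = 15.

15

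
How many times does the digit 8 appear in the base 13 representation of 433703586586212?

1

433703586586212 in base 13 is 158000C3A1B597.
The digit 8 appears 1 time.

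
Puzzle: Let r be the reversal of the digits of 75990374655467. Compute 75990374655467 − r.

Reverse of 75990374655467 is 76455647309957.
75990374655467 − 76455647309957 = -465272654490

-465272654490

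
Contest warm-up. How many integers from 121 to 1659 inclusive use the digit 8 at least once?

370

The integers in [121, 1659] that use the digit 8 at least once: 128, 138, 148, 158, 168, 178, …, 1648, 1658.
370 qualify.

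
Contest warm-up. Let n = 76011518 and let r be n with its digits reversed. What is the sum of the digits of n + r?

40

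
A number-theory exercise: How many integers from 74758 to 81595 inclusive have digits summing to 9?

4

The integers in [74758, 81595] that have digits summing to 9: 80001, 80010, 80100, 81000.
4 qualify.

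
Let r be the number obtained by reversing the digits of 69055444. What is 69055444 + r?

Reverse of 69055444 is 44455096.
69055444 + 44455096 = 113510540

113510540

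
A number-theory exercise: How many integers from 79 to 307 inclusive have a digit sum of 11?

The integers in [79, 307] that have a digit sum of 11: 83, 92, 119, 128, 137, 146, …, 281, 290.
21 qualify.

21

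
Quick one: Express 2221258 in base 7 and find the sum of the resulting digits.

2221258 in base 7 is 24610654.
Digit sum: 2+4+6+1+0+6+5+4 = 28.

28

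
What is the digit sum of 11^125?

581

11^125 = 14930888242180349311702722196496413069551736718508975026650251346159098717155372228075975130507666386327205277555069919048359776251
Sum of its 131 digits: 581.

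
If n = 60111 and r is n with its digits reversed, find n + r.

Reverse of 60111 is 11106.
60111 + 11106 = 71217

71217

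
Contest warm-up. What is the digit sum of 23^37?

23^37 = 242063847902005849254176436075394136454464685331703
Sum of its 51 digits: 212.

212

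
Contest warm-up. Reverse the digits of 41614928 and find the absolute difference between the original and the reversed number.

41326686

Reverse of 41614928 is 82941614.
|41614928 − 82941614| = 41326686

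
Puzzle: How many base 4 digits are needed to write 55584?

8

55584 in base 4 is 31210200, which has 8 digits.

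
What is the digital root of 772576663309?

7+7+2+5+7+6+6+6+3+3+0+9 = 61
6+1 = 7
(Equivalently, 772576663309 mod 9 = 7.)

7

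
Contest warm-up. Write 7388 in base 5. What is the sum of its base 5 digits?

7388 in base 5 is 214023.
Digit sum: 2+1+4+0+2+3 = 12.

12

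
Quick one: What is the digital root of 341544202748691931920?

3

3+4+1+5+4+4+2+0+2+7+4+8+6+9+1+9+3+1+9+2+0 = 84
8+4 = 12
1+2 = 3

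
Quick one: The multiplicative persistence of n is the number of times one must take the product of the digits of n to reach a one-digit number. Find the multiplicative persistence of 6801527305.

1

6801527305 → 0 (1 step)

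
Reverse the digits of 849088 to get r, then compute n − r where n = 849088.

-31860

Reverse of 849088 is 880948.
849088 − 880948 = -31860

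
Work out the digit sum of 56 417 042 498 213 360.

65

5+6+4+1+7+0+4+2+4+9+8+2+1+3+3+6+0 = 65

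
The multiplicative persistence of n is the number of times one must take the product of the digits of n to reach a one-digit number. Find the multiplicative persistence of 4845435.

2

4845435 → 38400 → 0 (2 steps)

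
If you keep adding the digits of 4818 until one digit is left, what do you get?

3

4+8+1+8 = 21
2+1 = 3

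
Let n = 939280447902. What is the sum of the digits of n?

57

9+3+9+2+8+0+4+4+7+9+0+2 = 57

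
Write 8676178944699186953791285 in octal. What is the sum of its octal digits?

8676178944699186953791285 in base 8 is 3455201151404333741400623465.
Digit sum: 3+4+5+5+2+0+1+1+5+1+4+0+4+3+3+3+7+4+1+4+0+0+6+2+3+4+6+5 = 86.

86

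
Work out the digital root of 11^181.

2

The digital root of n equals n mod 9 (or 9 when 9 | n), so we need 11^181 mod 9.
11^181 ≡ 2 (mod 9), so the digital root is 2.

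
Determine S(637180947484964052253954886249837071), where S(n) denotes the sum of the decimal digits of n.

6+3+7+1+8+0+9+4+7+4+8+4+9+6+4+0+5+2+2+5+3+9+5+4+8+8+6+2+4+9+8+3+7+0+7+1 = 178

178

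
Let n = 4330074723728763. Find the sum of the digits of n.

66

4+3+3+0+0+7+4+7+2+3+7+2+8+7+6+3 = 66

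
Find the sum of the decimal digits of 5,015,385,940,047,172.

61

5+0+1+5+3+8+5+9+4+0+0+4+7+1+7+2 = 61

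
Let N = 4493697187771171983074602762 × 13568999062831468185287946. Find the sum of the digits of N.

264

4493697187771171983074602762 × 13568999062831468185287946 = 60974972929515436754929607448120457809954526536906852
Sum of its 53 digits: 264.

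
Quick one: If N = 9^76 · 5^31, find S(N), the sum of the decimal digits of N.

387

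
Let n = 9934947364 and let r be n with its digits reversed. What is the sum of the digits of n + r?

Reversal of 9934947364 is 4637494399; 9934947364 + 4637494399 = 14572441763.
Digit sum of 14572441763: 1+4+5+7+2+4+4+1+7+6+3 = 44.

44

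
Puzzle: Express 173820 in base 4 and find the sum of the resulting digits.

18

173820 in base 4 is 222123330.
Digit sum: 2+2+2+1+2+3+3+3+0 = 18.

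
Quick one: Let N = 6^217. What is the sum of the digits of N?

6^217 = 7224725205889410649212540341143700420020396160744719346148727326870123334263820738224512851407547149623920737629697012475969154152959371374689816692007936300343137140736
Sum of its 169 digits: 693.

693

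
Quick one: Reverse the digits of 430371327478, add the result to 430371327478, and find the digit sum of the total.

35

Reversal of 430371327478 is 874723173034; 430371327478 + 874723173034 = 1305094500512.
Digit sum of 1305094500512: 1+3+0+5+0+9+4+5+0+0+5+1+2 = 35.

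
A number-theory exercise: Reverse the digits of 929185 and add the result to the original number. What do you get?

1511114

Reverse of 929185 is 581929.
929185 + 581929 = 1511114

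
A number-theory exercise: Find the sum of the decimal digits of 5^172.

544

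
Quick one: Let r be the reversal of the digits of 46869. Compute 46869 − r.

Reverse of 46869 is 96864.
46869 − 96864 = -49995

-49995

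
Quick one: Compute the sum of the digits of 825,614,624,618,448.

8+2+5+6+1+4+6+2+4+6+1+8+4+4+8 = 69

69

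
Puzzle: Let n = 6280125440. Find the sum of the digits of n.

6+2+8+0+1+2+5+4+4+0 = 32

32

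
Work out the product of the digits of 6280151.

6×2×8×0×1×5×1 = 0

0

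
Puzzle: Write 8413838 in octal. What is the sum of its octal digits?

20

8413838 in base 8 is 40061216.
Digit sum: 4+0+0+6+1+2+1+6 = 20.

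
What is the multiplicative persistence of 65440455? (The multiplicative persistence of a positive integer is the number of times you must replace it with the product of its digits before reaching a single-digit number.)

65440455 → 0 (1 step)

1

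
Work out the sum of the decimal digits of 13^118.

625

13^118 = 278814638873954882369203460773866998059096809158561634756229682281995318510188753701100647414989984008316816866503230284636535019129
Sum of its 132 digits: 625.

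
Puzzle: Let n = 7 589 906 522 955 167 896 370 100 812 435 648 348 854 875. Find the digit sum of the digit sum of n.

First digit sum: 213.
2+1+3 = 6.

6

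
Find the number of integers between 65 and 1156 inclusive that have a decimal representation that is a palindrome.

96

The integers in [65, 1156] that have a decimal representation that is a palindrome: 66, 77, 88, 99, 101, 111, …, 1001, 1111.
96 qualify.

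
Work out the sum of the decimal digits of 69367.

6+9+3+6+7 = 31

31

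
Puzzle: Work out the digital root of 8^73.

The digital root of n equals n mod 9 (or 9 when 9 | n), so we need 8^73 mod 9.
8^73 ≡ 8 (mod 9), so the digital root is 8.

8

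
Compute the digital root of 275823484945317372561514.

7

2+7+5+8+2+3+4+8+4+9+4+5+3+1+7+3+7+2+5+6+1+5+1+4 = 106
1+0+6 = 7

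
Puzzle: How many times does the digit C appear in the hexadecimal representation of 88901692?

88901692 in base 16 is 54C883C.
The digit C appears 2 times.

2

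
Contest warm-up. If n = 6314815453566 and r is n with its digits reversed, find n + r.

Reverse of 6314815453566 is 6653545184136.
6314815453566 + 6653545184136 = 12968360637702

12968360637702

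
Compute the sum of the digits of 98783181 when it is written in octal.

98783181 in base 8 is 570647715.
Digit sum: 5+7+0+6+4+7+7+1+5 = 42.

42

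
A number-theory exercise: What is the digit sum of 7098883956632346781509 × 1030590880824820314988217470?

207

7098883956632346781509 × 1030590880824820314988217470 = 7316045069738915807194823836247950230411466762230
Sum of its 49 digits: 207.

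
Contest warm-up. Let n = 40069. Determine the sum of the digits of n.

19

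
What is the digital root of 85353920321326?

7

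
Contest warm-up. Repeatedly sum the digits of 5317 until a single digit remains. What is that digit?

5+3+1+7 = 16
1+6 = 7
(Equivalently, 5317 mod 9 = 7.)

7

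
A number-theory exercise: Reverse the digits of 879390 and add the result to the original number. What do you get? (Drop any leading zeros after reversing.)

Reverse of 879390 is 93978.
879390 + 93978 = 973368

973368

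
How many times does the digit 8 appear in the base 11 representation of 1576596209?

1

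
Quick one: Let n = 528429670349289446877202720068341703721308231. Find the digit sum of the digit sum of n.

15

First digit sum: 186.
1+8+6 = 15.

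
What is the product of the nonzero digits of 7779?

7×7×7×9 = 3087

3087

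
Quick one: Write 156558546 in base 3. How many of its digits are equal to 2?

156558546 in base 3 is 101220120222221200.
The digit 2 appears 9 times.

9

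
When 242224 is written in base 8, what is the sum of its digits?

17

242224 in base 8 is 731060.
Digit sum: 7+3+1+0+6+0 = 17.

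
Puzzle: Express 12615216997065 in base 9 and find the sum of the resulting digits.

57

12615216997065 in base 9 is 48600064350876.
Digit sum: 4+8+6+0+0+0+6+4+3+5+0+8+7+6 = 57.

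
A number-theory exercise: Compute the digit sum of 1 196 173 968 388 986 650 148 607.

1+1+9+6+1+7+3+9+6+8+3+8+8+9+8+6+6+5+0+1+4+8+6+0+7 = 130

130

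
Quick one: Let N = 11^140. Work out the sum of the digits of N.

11^140 = 62370025577397531358841110939388847893548592446933933258926462617935083921209903069128165128774692591718806921697341816832781464720109223777504401
Sum of its 146 digits: 670.

670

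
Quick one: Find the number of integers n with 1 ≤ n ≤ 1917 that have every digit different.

1193

The integers in [1, 1917] that have every digit different: 1, 2, 3, 4, 5, 6, …, 1907, 1908.
1193 qualify.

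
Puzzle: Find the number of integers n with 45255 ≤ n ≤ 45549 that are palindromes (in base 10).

The integers in [45255, 45549] that are palindromes (in base 10): 45354, 45454.
2 qualify.

2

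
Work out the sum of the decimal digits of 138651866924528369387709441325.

145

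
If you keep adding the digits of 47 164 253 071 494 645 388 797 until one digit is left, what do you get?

4+7+1+6+4+2+5+3+0+7+1+4+9+4+6+4+5+3+8+8+7+9+7 = 114
1+1+4 = 6

6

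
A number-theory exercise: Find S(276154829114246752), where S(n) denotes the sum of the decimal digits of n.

2+7+6+1+5+4+8+2+9+1+1+4+2+4+6+7+5+2 = 76

76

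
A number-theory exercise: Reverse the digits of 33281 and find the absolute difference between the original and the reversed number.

15048

Reverse of 33281 is 18233.
|33281 − 18233| = 15048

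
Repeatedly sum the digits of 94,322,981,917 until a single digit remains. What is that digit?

9+4+3+2+2+9+8+1+9+1+7 = 55
5+5 = 10
1+0 = 1

1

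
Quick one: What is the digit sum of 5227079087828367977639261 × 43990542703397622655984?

5227079087828367977639261 × 43990542703397622655984 = 229942045827150514125078399831871500681054987824
Sum of its 48 digits: 209.

209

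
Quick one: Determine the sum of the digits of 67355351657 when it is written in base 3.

67355351657 in base 3 is 20102212002222101100222.
Digit sum: 2+0+1+0+2+2+1+2+0+0+2+2+2+2+1+0+1+1+0+0+2+2+2 = 27.

27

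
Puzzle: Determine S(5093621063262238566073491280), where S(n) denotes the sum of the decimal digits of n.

109

5+0+9+3+6+2+1+0+6+3+2+6+2+2+3+8+5+6+6+0+7+3+4+9+1+2+8+0 = 109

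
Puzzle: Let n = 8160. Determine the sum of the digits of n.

8+1+6+0 = 15

15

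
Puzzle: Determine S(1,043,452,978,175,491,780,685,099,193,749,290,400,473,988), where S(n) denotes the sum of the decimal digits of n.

1+0+4+3+4+5+2+9+7+8+1+7+5+4+9+1+7+8+0+6+8+5+0+9+9+1+9+3+7+4+9+2+9+0+4+0+0+4+7+3+9+8+8 = 209

209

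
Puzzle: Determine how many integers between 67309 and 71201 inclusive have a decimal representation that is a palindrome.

39

The integers in [67309, 71201] that have a decimal representation that is a palindrome: 67376, 67476, 67576, 67676, 67776, 67876, …, 71017, 71117.
39 qualify.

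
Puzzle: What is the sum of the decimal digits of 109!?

109! = 144385958320249358220488210246279753379312820313396029159834075622223337844983482099636001195615259277084033387619818092804737714758384244334160217374720000000000000000000000000
Sum of its 177 digits: 657.

657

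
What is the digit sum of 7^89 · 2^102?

7^89 · 2^102 = 8294402740194836641684245207150566019690164585771149370875044369285390512032871100686449011811471933308928
Sum of its 106 digits: 445.

445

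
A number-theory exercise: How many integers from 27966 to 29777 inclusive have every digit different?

631

The integers in [27966, 29777] that have every digit different: 27968, 27980, 27981, 27983, 27984, 27985, …, 29765, 29768.
631 qualify.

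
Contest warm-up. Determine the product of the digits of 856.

240

8×5×6 = 240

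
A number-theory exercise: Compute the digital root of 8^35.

The digital root of n equals n mod 9 (or 9 when 9 | n), so we need 8^35 mod 9.
8^35 ≡ 8 (mod 9), so the digital root is 8.

8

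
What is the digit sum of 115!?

648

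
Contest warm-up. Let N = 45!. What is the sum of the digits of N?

207

45! = 119622220865480194561963161495657715064383733760000000000
Sum of its 57 digits: 207.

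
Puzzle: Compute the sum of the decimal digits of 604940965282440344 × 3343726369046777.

145

604940965282440344 × 3343726369046777 = 2022757057331506634435247647971288
Sum of its 34 digits: 145.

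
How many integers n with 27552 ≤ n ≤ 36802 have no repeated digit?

2750

The integers in [27552, 36802] that have no repeated digit: 27560, 27561, 27563, 27564, 27568, 27569, …, 36801, 36802.
2750 qualify.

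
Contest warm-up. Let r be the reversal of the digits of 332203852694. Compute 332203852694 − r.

-164054449539

Reverse of 332203852694 is 496258302233.
332203852694 − 496258302233 = -164054449539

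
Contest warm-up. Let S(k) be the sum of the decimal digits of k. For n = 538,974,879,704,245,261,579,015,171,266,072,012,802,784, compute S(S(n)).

11

First digit sum: 182.
1+8+2 = 11.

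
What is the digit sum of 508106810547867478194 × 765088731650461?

508106810547867478194 × 765088731650461 = 388746795225029007743394059547547434
Sum of its 36 digits: 171.

171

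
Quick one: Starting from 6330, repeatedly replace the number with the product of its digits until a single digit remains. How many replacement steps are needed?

1

6330 → 0 (1 step)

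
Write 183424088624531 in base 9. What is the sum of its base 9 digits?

183424088624531 in base 9 is 801404563003045.
Digit sum: 8+0+1+4+0+4+5+6+3+0+0+3+0+4+5 = 43.

43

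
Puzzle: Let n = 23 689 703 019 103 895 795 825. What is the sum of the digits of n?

110

2+3+6+8+9+7+0+3+0+1+9+1+0+3+8+9+5+7+9+5+8+2+5 = 110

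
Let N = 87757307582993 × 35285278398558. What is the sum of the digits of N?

87757307582993 × 35285278398558 = 3096541029573793072716524094
Sum of its 28 digits: 120.

120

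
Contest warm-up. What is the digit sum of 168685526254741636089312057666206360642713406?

188

1+6+8+6+8+5+5+2+6+2+5+4+7+4+1+6+3+6+0+8+9+3+1+2+0+5+7+6+6+6+2+0+6+3+6+0+6+4+2+7+1+3+4+0+6 = 188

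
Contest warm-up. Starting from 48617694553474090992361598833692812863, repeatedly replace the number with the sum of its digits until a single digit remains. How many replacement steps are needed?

48617694553474090992361598833692812863 → 193 → 13 → 4 (3 steps)

3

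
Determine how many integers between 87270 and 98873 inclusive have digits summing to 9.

The integers in [87270, 98873] that have digits summing to 9: 90000.
1 qualifies.

1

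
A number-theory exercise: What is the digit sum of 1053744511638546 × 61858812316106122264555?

1053744511638546 × 61858812316106122264555 = 65183383974575720398970021055147537030
Sum of its 38 digits: 162.

162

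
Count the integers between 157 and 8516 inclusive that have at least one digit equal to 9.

The integers in [157, 8516] that have at least one digit equal to 9: 159, 169, 179, 189, 190, 191, …, 8499, 8509.
2240 qualify.

2240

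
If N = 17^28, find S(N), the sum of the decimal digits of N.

145

17^28 = 28351092476867700887730107366063041
Sum of its 35 digits: 145.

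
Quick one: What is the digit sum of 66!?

66! = 544344939077443064003729240247842752644293064388798874532860126869671081148416000000000000000
Sum of its 93 digits: 351.

351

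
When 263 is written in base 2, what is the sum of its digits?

4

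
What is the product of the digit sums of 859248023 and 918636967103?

2419

S(859248023) = 8+5+9+2+4+8+0+2+3 = 41.
S(918636967103) = 9+1+8+6+3+6+9+6+7+1+0+3 = 59.
41 · 59 = 2419.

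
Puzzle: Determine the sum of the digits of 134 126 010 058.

31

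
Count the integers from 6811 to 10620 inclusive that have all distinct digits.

1784

The integers in [6811, 10620] that have all distinct digits: 6812, 6813, 6814, 6815, 6817, 6819, …, 10597, 10598.
1784 qualify.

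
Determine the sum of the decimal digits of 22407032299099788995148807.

132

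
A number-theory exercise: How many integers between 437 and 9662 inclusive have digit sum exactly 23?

457

The integers in [437, 9662] that have digit sum exactly 23: 599, 689, 698, 779, 788, 797, …, 9653, 9662.
457 qualify.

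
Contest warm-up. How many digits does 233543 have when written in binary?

233543 in base 2 is 111001000001000111, which has 18 digits.

18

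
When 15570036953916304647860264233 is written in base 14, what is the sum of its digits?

184

15570036953916304647860264233 in base 14 is 4BB6474DC75474CBD5968242D.
Digit sum: 4+11+11+6+4+7+4+13+12+7+5+4+7+4+12+11+13+5+9+6+8+2+4+2+13 = 184.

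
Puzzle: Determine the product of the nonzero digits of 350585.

3000

3×5×5×8×5 = 3000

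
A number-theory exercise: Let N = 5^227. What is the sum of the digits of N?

731

5^227 = 463650768835927673216466907693454939170945597344723875306629882364697667511953669874664010340401054692042364892000144878381195923111590673215687274932861328125
Sum of its 159 digits: 731.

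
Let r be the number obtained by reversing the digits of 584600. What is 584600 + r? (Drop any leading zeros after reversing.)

Reverse of 584600 is 6485.
584600 + 6485 = 591085

591085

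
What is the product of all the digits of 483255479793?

4×8×3×2×5×5×4×7×9×7×9×3 = 228614400

228614400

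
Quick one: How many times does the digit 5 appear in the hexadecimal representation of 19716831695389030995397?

3

19716831695389030995397 in base 16 is 42CDA01AAB47215D5C5.
The digit 5 appears 3 times.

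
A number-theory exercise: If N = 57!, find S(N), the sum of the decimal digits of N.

270

57! = 40526919504877216755680601905432322134980384796226602145184481280000000000000
Sum of its 77 digits: 270.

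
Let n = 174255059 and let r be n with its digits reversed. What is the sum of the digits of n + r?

Reversal of 174255059 is 950552471; 174255059 + 950552471 = 1124807530.
Digit sum of 1124807530: 1+1+2+4+8+0+7+5+3+0 = 31.

31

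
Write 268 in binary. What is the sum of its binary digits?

3

268 in base 2 is 100001100.
Digit sum: 1+0+0+0+0+1+1+0+0 = 3.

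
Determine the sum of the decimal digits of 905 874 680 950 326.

72

9+0+5+8+7+4+6+8+0+9+5+0+3+2+6 = 72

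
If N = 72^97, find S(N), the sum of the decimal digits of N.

693

72^97 = 1449613262918662356425328753271153621316652959026184133957133057140549226324159140104310899231961840901455280201108501090210223010200900685831700097793866757575822366335650666381312
Sum of its 181 digits: 693.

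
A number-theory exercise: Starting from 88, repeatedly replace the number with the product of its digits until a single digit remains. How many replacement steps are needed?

3

88 → 64 → 24 → 8 (3 steps)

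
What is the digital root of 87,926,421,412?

1

8+7+9+2+6+4+2+1+4+1+2 = 46
4+6 = 10
1+0 = 1
(Equivalently, 87,926,421,412 mod 9 = 1.)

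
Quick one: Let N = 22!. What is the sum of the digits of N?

72

22! = 1124000727777607680000
Sum of its 22 digits: 72.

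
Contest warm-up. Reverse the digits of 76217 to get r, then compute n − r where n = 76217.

Reverse of 76217 is 71267.
76217 − 71267 = 4950

4950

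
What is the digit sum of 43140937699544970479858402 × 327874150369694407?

43140937699544970479858402 × 327874150369694407 = 14144798294390225963115887707492057371357614
Sum of its 44 digits: 200.

200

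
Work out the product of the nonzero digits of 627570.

6×2×7×5×7 = 2940

2940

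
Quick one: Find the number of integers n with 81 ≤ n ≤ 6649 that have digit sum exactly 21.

The integers in [81, 6649] that have digit sum exactly 21: 399, 489, 498, 579, 588, 597, …, 6636, 6645.
340 qualify.

340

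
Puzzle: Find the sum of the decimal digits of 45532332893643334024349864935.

127

4+5+5+3+2+3+3+2+8+9+3+6+4+3+3+3+4+0+2+4+3+4+9+8+6+4+9+3+5 = 127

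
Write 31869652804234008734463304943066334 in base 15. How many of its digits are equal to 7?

2

31869652804234008734463304943066334 in base 15 is 275E0918E8019BA686E7A3686EA8A9.
The digit 7 appears 2 times.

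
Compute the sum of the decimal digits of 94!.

549

94! = 108736615665674308027365285256786601004186803580182872307497374434045199869417927630229109214583415458560865651202385340530688000000000000000000000
Sum of its 147 digits: 549.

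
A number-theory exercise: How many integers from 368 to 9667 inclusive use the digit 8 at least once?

3225

The integers in [368, 9667] that use the digit 8 at least once: 368, 378, 380, 381, 382, 383, …, 9648, 9658.
3225 qualify.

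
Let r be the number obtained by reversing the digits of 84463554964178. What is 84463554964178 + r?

171610500500626

Reverse of 84463554964178 is 87146945536448.
84463554964178 + 87146945536448 = 171610500500626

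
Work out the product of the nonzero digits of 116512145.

1×1×6×5×1×2×1×4×5 = 1200

1200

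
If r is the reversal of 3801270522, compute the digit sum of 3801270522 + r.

42

Reversal of 3801270522 is 2250721083; 3801270522 + 2250721083 = 6051991605.
Digit sum of 6051991605: 6+0+5+1+9+9+1+6+0+5 = 42.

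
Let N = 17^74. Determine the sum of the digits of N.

17^74 = 11303688526116825176861663867252925340835880371481850218645238094977795232990878636091380129
Sum of its 92 digits: 424.

424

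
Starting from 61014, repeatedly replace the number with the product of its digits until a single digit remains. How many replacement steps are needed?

1

61014 → 0 (1 step)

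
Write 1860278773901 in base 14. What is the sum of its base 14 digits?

1860278773901 in base 14 is 660762AB829.
Digit sum: 6+6+0+7+6+2+10+11+8+2+9 = 67.

67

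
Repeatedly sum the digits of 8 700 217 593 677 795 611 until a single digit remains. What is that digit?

8+7+0+0+2+1+7+5+9+3+6+7+7+7+9+5+6+1+1 = 91
9+1 = 10
1+0 = 1

1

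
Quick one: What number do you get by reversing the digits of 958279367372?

Reversing 958279367372 gives 273763972859.

273763972859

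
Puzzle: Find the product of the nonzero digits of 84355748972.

67737600

8×4×3×5×5×7×4×8×9×7×2 = 67737600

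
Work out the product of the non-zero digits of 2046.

48

2×4×6 = 48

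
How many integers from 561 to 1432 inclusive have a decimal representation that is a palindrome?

48

The integers in [561, 1432] that have a decimal representation that is a palindrome: 565, 575, 585, 595, 606, 616, …, 1221, 1331.
48 qualify.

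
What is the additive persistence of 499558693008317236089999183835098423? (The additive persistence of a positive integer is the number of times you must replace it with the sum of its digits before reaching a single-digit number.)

499558693008317236089999183835098423 → 186 → 15 → 6 (3 steps)

3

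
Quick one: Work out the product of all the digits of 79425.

2520

7×9×4×2×5 = 2520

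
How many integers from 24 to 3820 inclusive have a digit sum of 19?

217

The integers in [24, 3820] that have a digit sum of 19: 199, 289, 298, 379, 388, 397, …, 3808, 3817.
217 qualify.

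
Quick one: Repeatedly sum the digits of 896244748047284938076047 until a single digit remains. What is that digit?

8+9+6+2+4+4+7+4+8+0+4+7+2+8+4+9+3+8+0+7+6+0+4+7 = 121
1+2+1 = 4

4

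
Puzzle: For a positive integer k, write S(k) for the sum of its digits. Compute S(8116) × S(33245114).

368

S(8116) = 8+1+1+6 = 16.
S(33245114) = 3+3+2+4+5+1+1+4 = 23.
16 · 23 = 368.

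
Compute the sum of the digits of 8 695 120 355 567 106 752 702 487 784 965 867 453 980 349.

216

8+6+9+5+1+2+0+3+5+5+5+6+7+1+0+6+7+5+2+7+0+2+4+8+7+7+8+4+9+6+5+8+6+7+4+5+3+9+8+0+3+4+9 = 216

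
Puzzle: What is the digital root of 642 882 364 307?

8

6+4+2+8+8+2+3+6+4+3+0+7 = 53
5+3 = 8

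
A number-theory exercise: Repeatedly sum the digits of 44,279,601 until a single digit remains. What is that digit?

4+4+2+7+9+6+0+1 = 33
3+3 = 6
(Equivalently, 44,279,601 mod 9 = 6.)

6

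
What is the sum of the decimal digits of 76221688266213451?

7+6+2+2+1+6+8+8+2+6+6+2+1+3+4+5+1 = 70

70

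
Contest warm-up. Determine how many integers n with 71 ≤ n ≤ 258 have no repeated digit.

The integers in [71, 258] that have no repeated digit: 71, 72, 73, 74, 75, 76, …, 257, 258.
137 qualify.

137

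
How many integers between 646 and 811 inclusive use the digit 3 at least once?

The integers in [646, 811] that use the digit 3 at least once: 653, 663, 673, 683, 693, 703, …, 793, 803.
25 qualify.

25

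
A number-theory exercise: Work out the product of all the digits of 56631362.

19440

5×6×6×3×1×3×6×2 = 19440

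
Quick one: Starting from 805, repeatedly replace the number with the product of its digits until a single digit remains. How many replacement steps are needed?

1

805 → 0 (1 step)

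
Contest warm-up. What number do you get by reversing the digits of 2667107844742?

Reversing 2667107844742 gives 2474487017662.

2474487017662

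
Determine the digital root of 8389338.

6

8+3+8+9+3+3+8 = 42
4+2 = 6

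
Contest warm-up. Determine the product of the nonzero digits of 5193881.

5×1×9×3×8×8×1 = 8640

8640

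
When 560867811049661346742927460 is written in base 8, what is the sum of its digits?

560867811049661346742927460 in base 8 is 347760301727730154770526400144.
Digit sum: 3+4+7+7+6+0+3+0+1+7+2+7+7+3+0+1+5+4+7+7+0+5+2+6+4+0+0+1+4+4 = 107.

107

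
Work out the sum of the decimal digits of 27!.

27! = 10888869450418352160768000000
Sum of its 29 digits: 108.

108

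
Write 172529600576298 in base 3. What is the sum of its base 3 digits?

30

172529600576298 in base 3 is 211121212200001111200221100120.
Digit sum: 2+1+1+1+2+1+2+1+2+2+0+0+0+0+1+1+1+1+2+0+0+2+2+1+1+0+0+1+2+0 = 30.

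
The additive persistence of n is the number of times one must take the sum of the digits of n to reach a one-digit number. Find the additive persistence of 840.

2

840 → 12 → 3 (2 steps)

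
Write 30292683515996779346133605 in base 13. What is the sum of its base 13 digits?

30292683515996779346133605 in base 13 is 957C20C56C551C677707985.
Digit sum: 9+5+7+12+2+0+12+5+6+12+5+5+1+12+6+7+7+7+0+7+9+8+5 = 149.

149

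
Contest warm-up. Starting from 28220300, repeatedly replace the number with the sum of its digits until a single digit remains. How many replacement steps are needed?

28220300 → 17 → 8 (2 steps)

2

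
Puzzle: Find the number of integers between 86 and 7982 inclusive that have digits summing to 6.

77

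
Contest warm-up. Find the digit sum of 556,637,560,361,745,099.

87

5+5+6+6+3+7+5+6+0+3+6+1+7+4+5+0+9+9 = 87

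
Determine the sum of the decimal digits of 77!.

432

77! = 145183092028285869634070784086308284983740379224208358846781574688061991349156420080065207861248000000000000000000
Sum of its 114 digits: 432.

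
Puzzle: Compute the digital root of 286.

2+8+6 = 16
1+6 = 7

7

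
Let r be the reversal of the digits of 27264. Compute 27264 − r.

-19008

Reverse of 27264 is 46272.
27264 − 46272 = -19008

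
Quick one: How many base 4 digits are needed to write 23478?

23478 in base 4 is 11232312, which has 8 digits.

8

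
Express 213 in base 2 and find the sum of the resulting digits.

5

213 in base 2 is 11010101.
Digit sum: 1+1+0+1+0+1+0+1 = 5.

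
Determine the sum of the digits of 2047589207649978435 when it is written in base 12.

113

2047589207649978435 in base 12 is B0A9690A24A69A683.
Digit sum: 11+0+10+9+6+9+0+10+2+4+10+6+9+10+6+8+3 = 113.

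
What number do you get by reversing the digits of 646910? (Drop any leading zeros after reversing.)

19646

Reversing 646910 gives 19646.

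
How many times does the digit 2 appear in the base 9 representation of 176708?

2

176708 in base 9 is 288352.
The digit 2 appears 2 times.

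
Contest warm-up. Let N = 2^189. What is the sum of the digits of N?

2^189 = 784637716923335095479473677900958302012794430558004314112
Sum of its 57 digits: 242.

242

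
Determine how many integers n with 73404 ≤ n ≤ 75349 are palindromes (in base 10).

The integers in [73404, 75349] that are palindromes (in base 10): 73437, 73537, 73637, 73737, 73837, 73937, …, 75157, 75257.
19 qualify.

19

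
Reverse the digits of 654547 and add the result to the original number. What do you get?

1400003

Reverse of 654547 is 745456.
654547 + 745456 = 1400003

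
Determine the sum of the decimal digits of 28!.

90

28! = 304888344611713860501504000000
Sum of its 30 digits: 90.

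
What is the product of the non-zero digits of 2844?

256

2×8×4×4 = 256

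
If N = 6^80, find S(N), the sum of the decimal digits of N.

6^80 = 178689910246017054531432477289437798228285773001601743140683776
Sum of its 63 digits: 279.

279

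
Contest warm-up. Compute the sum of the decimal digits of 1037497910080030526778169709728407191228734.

184

1+0+3+7+4+9+7+9+1+0+0+8+0+0+3+0+5+2+6+7+7+8+1+6+9+7+0+9+7+2+8+4+0+7+1+9+1+2+2+8+7+3+4 = 184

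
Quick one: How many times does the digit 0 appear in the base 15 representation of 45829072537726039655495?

45829072537726039655495 in base 15 is 21022E17B2BB59D63465.
The digit 0 appears 1 time.

1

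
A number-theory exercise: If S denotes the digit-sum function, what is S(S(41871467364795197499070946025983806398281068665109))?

7

First digit sum: 250.
2+5+0 = 7.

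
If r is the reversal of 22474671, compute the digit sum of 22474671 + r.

Reversal of 22474671 is 17647422; 22474671 + 17647422 = 40122093.
Digit sum of 40122093: 4+0+1+2+2+0+9+3 = 21.

21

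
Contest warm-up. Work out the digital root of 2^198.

The digital root of n equals n mod 9 (or 9 when 9 | n), so we need 2^198 mod 9.
2^198 ≡ 1 (mod 9), so the digital root is 1.

1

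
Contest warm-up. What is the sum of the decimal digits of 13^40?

13^40 = 361188648084531445929920877641340156544317601
Sum of its 45 digits: 193.

193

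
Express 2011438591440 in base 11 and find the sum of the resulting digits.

50

2011438591440 in base 11 is 706056712943.
Digit sum: 7+0+6+0+5+6+7+1+2+9+4+3 = 50.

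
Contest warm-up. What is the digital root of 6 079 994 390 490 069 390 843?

6+0+7+9+9+9+4+3+9+0+4+9+0+0+6+9+3+9+0+8+4+3 = 111
1+1+1 = 3

3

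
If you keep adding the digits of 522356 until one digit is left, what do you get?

5+2+2+3+5+6 = 23
2+3 = 5

5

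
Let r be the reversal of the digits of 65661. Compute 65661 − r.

49005

Reverse of 65661 is 16656.
65661 − 16656 = 49005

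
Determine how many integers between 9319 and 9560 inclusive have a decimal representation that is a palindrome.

3

The integers in [9319, 9560] that have a decimal representation that is a palindrome: 9339, 9449, 9559.
3 qualify.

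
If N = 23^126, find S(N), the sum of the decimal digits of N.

23^126 = 3781876462438487703735819013332412063263979526587072786842908165397941585102035971308774899656281412530465317054199977732568600580654153033395286425565640729254612875432689
Sum of its 172 digits: 793.

793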